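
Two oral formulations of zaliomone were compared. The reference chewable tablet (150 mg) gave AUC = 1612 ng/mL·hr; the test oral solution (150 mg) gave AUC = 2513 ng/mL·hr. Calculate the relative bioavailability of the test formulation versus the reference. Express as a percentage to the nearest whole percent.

F_rel = 156%

F_rel = (AUC_test/D_test) / (AUC_ref/D_ref)
      = (2513/150) / (1612/150)
      = 16.7533 / 10.7467 = 1.5589 = 155.89%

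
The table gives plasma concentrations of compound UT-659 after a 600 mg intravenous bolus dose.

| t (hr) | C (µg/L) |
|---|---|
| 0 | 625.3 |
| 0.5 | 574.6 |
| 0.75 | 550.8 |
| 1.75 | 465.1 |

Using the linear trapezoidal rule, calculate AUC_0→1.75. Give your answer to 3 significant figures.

Trapezoidal AUC_0→1.75:
  [0→0.5]: (625.3+574.6)/2 × 0.5 = 299.975
  [0.5→0.75]: (574.6+550.8)/2 × 0.25 = 140.675
  [0.75→1.75]: (550.8+465.1)/2 × 1 = 507.95
  Sum = 948.6 µg/L·hr

AUC = 949 µg/L·hr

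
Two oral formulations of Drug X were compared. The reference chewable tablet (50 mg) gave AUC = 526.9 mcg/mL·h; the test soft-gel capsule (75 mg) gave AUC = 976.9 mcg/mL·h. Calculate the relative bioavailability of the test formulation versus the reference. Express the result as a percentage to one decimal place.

F_rel = 123.6%

F_rel = (AUC_test/D_test) / (AUC_ref/D_ref)
      = (976.9/75) / (526.9/50)
      = 13.0253 / 10.538 = 1.2360 = 123.60%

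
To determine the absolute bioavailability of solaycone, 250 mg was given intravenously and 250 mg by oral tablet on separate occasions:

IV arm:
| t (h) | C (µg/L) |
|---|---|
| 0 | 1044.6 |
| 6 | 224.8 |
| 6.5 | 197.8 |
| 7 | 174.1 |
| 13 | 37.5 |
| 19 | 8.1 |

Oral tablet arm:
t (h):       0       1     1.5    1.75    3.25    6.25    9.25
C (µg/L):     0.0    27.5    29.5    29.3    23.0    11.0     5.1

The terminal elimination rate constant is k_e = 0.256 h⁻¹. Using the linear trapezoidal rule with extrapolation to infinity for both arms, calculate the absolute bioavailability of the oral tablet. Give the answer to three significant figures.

F = 0.0353

Trapezoidal AUC_0→19 (IV):
  [0→6]: (1044.6+224.8)/2 × 6 = 3808.2
  [6→6.5]: (224.8+197.8)/2 × 0.5 = 105.65
  [6.5→7]: (197.8+174.1)/2 × 0.5 = 92.975
  [7→13]: (174.1+37.5)/2 × 6 = 634.8
  [13→19]: (37.5+8.1)/2 × 6 = 136.8
  Sum = 4778.425 µg/L·h
IV tail: 8.1/0.256 = 31.641; AUC_iv,0→∞ = 4778.425 + 31.641 = 4810.066 µg/L·h
Trapezoidal AUC_0→9.25 (oral tablet):
  [0→1]: (0.0+27.5)/2 × 1 = 13.75
  [1→1.5]: (27.5+29.5)/2 × 0.5 = 14.25
  [1.5→1.75]: (29.5+29.3)/2 × 0.25 = 7.35
  [1.75→3.25]: (29.3+23.0)/2 × 1.5 = 39.225
  [3.25→6.25]: (23.0+11.0)/2 × 3 = 51.0
  [6.25→9.25]: (11.0+5.1)/2 × 3 = 24.15
  Sum = 149.725 µg/L·h
oral tablet tail: 5.1/0.256 = 19.922; AUC_ev,0→∞ = 149.725 + 19.922 = 169.647 µg/L·h
F = (AUC_ev/D_ev)/(AUC_iv/D_iv) = (169.647/250)/(4810.066/250) = 0.678588/19.240264 = 0.0353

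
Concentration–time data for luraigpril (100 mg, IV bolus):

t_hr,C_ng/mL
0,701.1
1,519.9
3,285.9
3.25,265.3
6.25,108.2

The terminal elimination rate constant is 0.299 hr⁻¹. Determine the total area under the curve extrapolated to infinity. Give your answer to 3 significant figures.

Trapezoidal AUC_0→6.25:
  [0→1]: (701.1+519.9)/2 × 1 = 610.5
  [1→3]: (519.9+285.9)/2 × 2 = 805.8
  [3→3.25]: (285.9+265.3)/2 × 0.25 = 68.9
  [3.25→6.25]: (265.3+108.2)/2 × 3 = 560.25
  Sum = 2045.45 ng/mL·hr
Extrapolated tail: C_last / k_e = 108.2 / 0.299 = 361.873
AUC_0→∞ = 2045.45 + 361.873 = 2407.323 ng/mL·hr

AUC = 2410 ng/mL·hr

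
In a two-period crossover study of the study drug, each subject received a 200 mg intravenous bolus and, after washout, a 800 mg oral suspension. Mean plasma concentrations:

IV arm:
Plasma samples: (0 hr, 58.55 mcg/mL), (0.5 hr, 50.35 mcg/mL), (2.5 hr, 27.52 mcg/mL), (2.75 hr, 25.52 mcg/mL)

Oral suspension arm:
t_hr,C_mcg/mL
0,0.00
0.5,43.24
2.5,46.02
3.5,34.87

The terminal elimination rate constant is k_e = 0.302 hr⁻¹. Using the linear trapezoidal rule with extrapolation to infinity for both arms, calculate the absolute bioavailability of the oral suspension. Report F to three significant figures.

F = 0.326

Trapezoidal AUC_0→2.75 (IV):
  [0→0.5]: (58.55+50.35)/2 × 0.5 = 27.225
  [0.5→2.5]: (50.35+27.52)/2 × 2 = 77.87
  [2.5→2.75]: (27.52+25.52)/2 × 0.25 = 6.63
  Sum = 111.725 mcg/mL·hr
IV tail: 25.52/0.302 = 84.503; AUC_iv,0→∞ = 111.725 + 84.503 = 196.228 mcg/mL·hr
Trapezoidal AUC_0→3.5 (oral suspension):
  [0→0.5]: (0.00+43.24)/2 × 0.5 = 10.81
  [0.5→2.5]: (43.24+46.02)/2 × 2 = 89.26
  [2.5→3.5]: (46.02+34.87)/2 × 1 = 40.445
  Sum = 140.515 mcg/mL·hr
oral suspension tail: 34.87/0.302 = 115.464; AUC_ev,0→∞ = 140.515 + 115.464 = 255.979 mcg/mL·hr
F = (AUC_ev/D_ev)/(AUC_iv/D_iv) = (255.979/800)/(196.228/200) = 0.31997375/0.98114 = 0.3261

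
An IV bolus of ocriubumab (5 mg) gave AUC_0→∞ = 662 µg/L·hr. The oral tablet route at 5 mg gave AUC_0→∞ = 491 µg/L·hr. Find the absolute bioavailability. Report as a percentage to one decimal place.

F = 74.2%

F = (AUC_ev / D_ev) / (AUC_iv / D_iv)
  = (491/5) / (662/5)
  = 98.2 / 132.4 = 0.7417
  = 74.17%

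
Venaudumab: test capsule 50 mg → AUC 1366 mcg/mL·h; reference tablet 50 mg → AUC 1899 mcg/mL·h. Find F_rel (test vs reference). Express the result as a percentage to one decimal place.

F_rel = 71.9%

F_rel = (AUC_test/D_test) / (AUC_ref/D_ref)
      = (1366/50) / (1899/50)
      = 27.32 / 37.98 = 0.7193 = 71.93%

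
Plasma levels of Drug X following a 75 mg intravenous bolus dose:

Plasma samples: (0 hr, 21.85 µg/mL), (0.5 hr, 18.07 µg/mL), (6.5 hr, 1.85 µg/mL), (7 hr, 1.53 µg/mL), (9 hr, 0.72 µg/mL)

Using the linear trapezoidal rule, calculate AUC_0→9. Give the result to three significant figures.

AUC = 72.8 µg/mL·hr

Trapezoidal AUC_0→9:
  [0→0.5]: (21.85+18.07)/2 × 0.5 = 9.98
  [0.5→6.5]: (18.07+1.85)/2 × 6 = 59.76
  [6.5→7]: (1.85+1.53)/2 × 0.5 = 0.845
  [7→9]: (1.53+0.72)/2 × 2 = 2.25
  Sum = 72.835 µg/mL·hr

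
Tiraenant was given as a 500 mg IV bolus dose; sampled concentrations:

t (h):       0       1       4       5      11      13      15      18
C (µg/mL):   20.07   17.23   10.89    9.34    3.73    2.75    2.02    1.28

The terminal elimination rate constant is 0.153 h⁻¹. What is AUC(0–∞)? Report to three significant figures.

AUC = 135 µg/mL·h

Trapezoidal AUC_0→18:
  [0→1]: (20.07+17.23)/2 × 1 = 18.65
  [1→4]: (17.23+10.89)/2 × 3 = 42.18
  [4→5]: (10.89+9.34)/2 × 1 = 10.115
  [5→11]: (9.34+3.73)/2 × 6 = 39.21
  [11→13]: (3.73+2.75)/2 × 2 = 6.48
  [13→15]: (2.75+2.02)/2 × 2 = 4.77
  [15→18]: (2.02+1.28)/2 × 3 = 4.95
  Sum = 126.355 µg/mL·h
Extrapolated tail: C_last / k_e = 1.28 / 0.153 = 8.366
AUC_0→∞ = 126.355 + 8.366 = 134.721 µg/mL·h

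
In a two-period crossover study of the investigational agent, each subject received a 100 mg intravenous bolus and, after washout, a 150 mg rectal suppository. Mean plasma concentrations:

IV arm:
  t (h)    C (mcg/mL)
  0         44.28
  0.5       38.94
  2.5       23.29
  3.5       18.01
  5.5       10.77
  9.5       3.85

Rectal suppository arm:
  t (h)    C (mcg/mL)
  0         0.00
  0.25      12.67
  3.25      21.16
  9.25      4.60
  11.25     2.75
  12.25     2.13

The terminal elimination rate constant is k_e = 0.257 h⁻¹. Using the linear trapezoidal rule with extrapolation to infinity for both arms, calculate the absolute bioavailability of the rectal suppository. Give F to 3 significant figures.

F = 0.557

Trapezoidal AUC_0→9.5 (IV):
  [0→0.5]: (44.28+38.94)/2 × 0.5 = 20.805
  [0.5→2.5]: (38.94+23.29)/2 × 2 = 62.23
  [2.5→3.5]: (23.29+18.01)/2 × 1 = 20.65
  [3.5→5.5]: (18.01+10.77)/2 × 2 = 28.78
  [5.5→9.5]: (10.77+3.85)/2 × 4 = 29.24
  Sum = 161.705 mcg/mL·h
IV tail: 3.85/0.257 = 14.981; AUC_iv,0→∞ = 161.705 + 14.981 = 176.686 mcg/mL·h
Trapezoidal AUC_0→12.25 (rectal suppository):
  [0→0.25]: (0.00+12.67)/2 × 0.25 = 1.58375
  [0.25→3.25]: (12.67+21.16)/2 × 3 = 50.745
  [3.25→9.25]: (21.16+4.60)/2 × 6 = 77.28
  [9.25→11.25]: (4.60+2.75)/2 × 2 = 7.35
  [11.25→12.25]: (2.75+2.13)/2 × 1 = 2.44
  Sum = 139.39875 mcg/mL·h
rectal suppository tail: 2.13/0.257 = 8.288; AUC_ev,0→∞ = 139.39875 + 8.288 = 147.68675 mcg/mL·h
F = (AUC_ev/D_ev)/(AUC_iv/D_iv) = (147.68675/150)/(176.686/100) = 0.984578/1.76686 = 0.5572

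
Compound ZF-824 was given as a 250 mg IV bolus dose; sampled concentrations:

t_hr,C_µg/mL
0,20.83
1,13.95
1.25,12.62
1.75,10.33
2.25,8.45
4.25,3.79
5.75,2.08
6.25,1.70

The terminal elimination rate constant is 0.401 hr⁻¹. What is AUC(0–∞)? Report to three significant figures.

Trapezoidal AUC_0→6.25:
  [0→1]: (20.83+13.95)/2 × 1 = 17.39
  [1→1.25]: (13.95+12.62)/2 × 0.25 = 3.32125
  [1.25→1.75]: (12.62+10.33)/2 × 0.5 = 5.7375
  [1.75→2.25]: (10.33+8.45)/2 × 0.5 = 4.695
  [2.25→4.25]: (8.45+3.79)/2 × 2 = 12.24
  [4.25→5.75]: (3.79+2.08)/2 × 1.5 = 4.4025
  [5.75→6.25]: (2.08+1.70)/2 × 0.5 = 0.945
  Sum = 48.73125 µg/mL·hr
Extrapolated tail: C_last / k_e = 1.70 / 0.401 = 4.239
AUC_0→∞ = 48.73125 + 4.239 = 52.97025 µg/mL·hr

AUC = 53.0 µg/mL·hr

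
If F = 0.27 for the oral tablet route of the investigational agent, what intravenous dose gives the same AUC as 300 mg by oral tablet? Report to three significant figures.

Systemic exposure from an extravascular dose = F × D_ev, so the equivalent IV dose is F × D_ev.
D_iv = F × D_ev = 0.27 × 300 = 81 mg

D_iv = 81.0 mg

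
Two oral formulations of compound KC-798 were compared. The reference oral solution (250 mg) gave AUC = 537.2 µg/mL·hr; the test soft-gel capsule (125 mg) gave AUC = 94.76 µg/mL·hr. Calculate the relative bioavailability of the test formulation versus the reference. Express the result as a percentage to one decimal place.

F_rel = 35.3%

F_rel = (AUC_test/D_test) / (AUC_ref/D_ref)
      = (94.76/125) / (537.2/250)
      = 0.75808 / 2.1488 = 0.3528 = 35.28%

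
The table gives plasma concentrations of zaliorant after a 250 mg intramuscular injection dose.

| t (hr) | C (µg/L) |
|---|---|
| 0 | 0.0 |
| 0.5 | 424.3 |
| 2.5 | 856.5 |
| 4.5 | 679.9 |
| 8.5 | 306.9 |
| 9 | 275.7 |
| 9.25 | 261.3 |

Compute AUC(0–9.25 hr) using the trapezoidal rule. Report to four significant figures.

Trapezoidal AUC_0→9.25:
  [0→0.5]: (0.0+424.3)/2 × 0.5 = 106.075
  [0.5→2.5]: (424.3+856.5)/2 × 2 = 1280.8
  [2.5→4.5]: (856.5+679.9)/2 × 2 = 1536.4
  [4.5→8.5]: (679.9+306.9)/2 × 4 = 1973.6
  [8.5→9]: (306.9+275.7)/2 × 0.5 = 145.65
  [9→9.25]: (275.7+261.3)/2 × 0.25 = 67.125
  Sum = 5109.65 µg/L·hr

AUC = 5110 µg/L·hr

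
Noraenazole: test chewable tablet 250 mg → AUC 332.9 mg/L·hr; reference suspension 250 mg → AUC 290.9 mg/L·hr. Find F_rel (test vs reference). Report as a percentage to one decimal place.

F_rel = 114.4%

F_rel = (AUC_test/D_test) / (AUC_ref/D_ref)
      = (332.9/250) / (290.9/250)
      = 1.3316 / 1.1636 = 1.1444 = 114.44%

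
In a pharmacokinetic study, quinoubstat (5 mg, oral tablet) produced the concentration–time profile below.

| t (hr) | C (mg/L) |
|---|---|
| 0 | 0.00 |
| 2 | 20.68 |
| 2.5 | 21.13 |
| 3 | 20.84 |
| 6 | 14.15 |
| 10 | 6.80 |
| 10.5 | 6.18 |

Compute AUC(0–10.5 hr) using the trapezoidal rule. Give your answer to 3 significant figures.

Trapezoidal AUC_0→10.5:
  [0→2]: (0.00+20.68)/2 × 2 = 20.68
  [2→2.5]: (20.68+21.13)/2 × 0.5 = 10.4525
  [2.5→3]: (21.13+20.84)/2 × 0.5 = 10.4925
  [3→6]: (20.84+14.15)/2 × 3 = 52.485
  [6→10]: (14.15+6.80)/2 × 4 = 41.9
  [10→10.5]: (6.80+6.18)/2 × 0.5 = 3.245
  Sum = 139.255 mg/L·hr

AUC = 139 mg/L·hr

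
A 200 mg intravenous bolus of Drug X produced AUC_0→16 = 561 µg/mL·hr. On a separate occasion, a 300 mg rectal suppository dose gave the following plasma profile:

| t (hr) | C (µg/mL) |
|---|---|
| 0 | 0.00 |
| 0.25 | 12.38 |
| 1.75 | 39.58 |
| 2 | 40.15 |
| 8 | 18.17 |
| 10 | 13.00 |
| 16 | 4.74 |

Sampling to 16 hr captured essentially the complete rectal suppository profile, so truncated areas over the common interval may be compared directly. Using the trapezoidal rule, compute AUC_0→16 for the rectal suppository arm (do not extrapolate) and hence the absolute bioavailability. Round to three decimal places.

Trapezoidal AUC_0→16 (rectal suppository):
  [0→0.25]: (0.00+12.38)/2 × 0.25 = 1.5475
  [0.25→1.75]: (12.38+39.58)/2 × 1.5 = 38.97
  [1.75→2]: (39.58+40.15)/2 × 0.25 = 9.96625
  [2→8]: (40.15+18.17)/2 × 6 = 174.96
  [8→10]: (18.17+13.00)/2 × 2 = 31.17
  [10→16]: (13.00+4.74)/2 × 6 = 53.22
  Sum = 309.83375 µg/mL·hr
F = (AUC_ev/D_ev)/(AUC_iv/D_iv) = (309.83375/300)/(561/200) = 1.03278/2.805 = 0.3682

F = 0.368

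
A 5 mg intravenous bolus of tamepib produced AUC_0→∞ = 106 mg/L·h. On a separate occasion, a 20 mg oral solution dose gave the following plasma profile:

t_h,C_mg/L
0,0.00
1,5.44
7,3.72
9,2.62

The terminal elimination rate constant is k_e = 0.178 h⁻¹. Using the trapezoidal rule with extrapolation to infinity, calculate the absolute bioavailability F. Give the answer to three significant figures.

Trapezoidal AUC_0→9 (oral solution):
  [0→1]: (0.00+5.44)/2 × 1 = 2.72
  [1→7]: (5.44+3.72)/2 × 6 = 27.48
  [7→9]: (3.72+2.62)/2 × 2 = 6.34
  Sum = 36.54 mg/L·h
Tail: C_last/k_e = 2.62/0.178 = 14.719
AUC_0→∞ (oral solution) = 36.54 + 14.719 = 51.259 mg/L·h
F = (AUC_ev/D_ev)/(AUC_iv/D_iv) = (51.259/20)/(106/5) = 2.56295/21.2 = 0.1209

F = 0.121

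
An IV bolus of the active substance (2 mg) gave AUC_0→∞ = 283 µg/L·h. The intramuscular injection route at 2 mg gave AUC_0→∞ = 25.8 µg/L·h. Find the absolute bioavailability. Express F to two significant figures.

F = 0.091

F = (AUC_ev / D_ev) / (AUC_iv / D_iv)
  = (25.8/2) / (283/2)
  = 12.9 / 141.5 = 0.0912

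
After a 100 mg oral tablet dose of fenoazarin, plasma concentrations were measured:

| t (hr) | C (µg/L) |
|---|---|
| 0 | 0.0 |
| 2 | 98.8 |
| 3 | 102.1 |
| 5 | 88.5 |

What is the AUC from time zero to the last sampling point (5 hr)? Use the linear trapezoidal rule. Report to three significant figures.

Trapezoidal AUC_0→5:
  [0→2]: (0.0+98.8)/2 × 2 = 98.8
  [2→3]: (98.8+102.1)/2 × 1 = 100.45
  [3→5]: (102.1+88.5)/2 × 2 = 190.6
  Sum = 389.85 µg/L·hr

AUC = 390 µg/L·hr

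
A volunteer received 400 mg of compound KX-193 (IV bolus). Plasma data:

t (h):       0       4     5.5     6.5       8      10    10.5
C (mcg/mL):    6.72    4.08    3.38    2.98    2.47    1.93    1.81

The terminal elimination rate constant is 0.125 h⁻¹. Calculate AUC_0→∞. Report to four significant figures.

Trapezoidal AUC_0→10.5:
  [0→4]: (6.72+4.08)/2 × 4 = 21.6
  [4→5.5]: (4.08+3.38)/2 × 1.5 = 5.595
  [5.5→6.5]: (3.38+2.98)/2 × 1 = 3.18
  [6.5→8]: (2.98+2.47)/2 × 1.5 = 4.0875
  [8→10]: (2.47+1.93)/2 × 2 = 4.4
  [10→10.5]: (1.93+1.81)/2 × 0.5 = 0.935
  Sum = 39.7975 mcg/mL·h
Extrapolated tail: C_last / k_e = 1.81 / 0.125 = 14.480
AUC_0→∞ = 39.7975 + 14.480 = 54.2775 mcg/mL·h

AUC = 54.28 mcg/mL·h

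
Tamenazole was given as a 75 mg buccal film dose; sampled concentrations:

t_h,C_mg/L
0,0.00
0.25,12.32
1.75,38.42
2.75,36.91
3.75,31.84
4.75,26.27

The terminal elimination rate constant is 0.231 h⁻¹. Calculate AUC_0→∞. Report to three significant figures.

AUC = 254 mg/L·h

Trapezoidal AUC_0→4.75:
  [0→0.25]: (0.00+12.32)/2 × 0.25 = 1.54
  [0.25→1.75]: (12.32+38.42)/2 × 1.5 = 38.055
  [1.75→2.75]: (38.42+36.91)/2 × 1 = 37.665
  [2.75→3.75]: (36.91+31.84)/2 × 1 = 34.375
  [3.75→4.75]: (31.84+26.27)/2 × 1 = 29.055
  Sum = 140.69 mg/L·h
Extrapolated tail: C_last / k_e = 26.27 / 0.231 = 113.723
AUC_0→∞ = 140.69 + 113.723 = 254.413 mg/L·h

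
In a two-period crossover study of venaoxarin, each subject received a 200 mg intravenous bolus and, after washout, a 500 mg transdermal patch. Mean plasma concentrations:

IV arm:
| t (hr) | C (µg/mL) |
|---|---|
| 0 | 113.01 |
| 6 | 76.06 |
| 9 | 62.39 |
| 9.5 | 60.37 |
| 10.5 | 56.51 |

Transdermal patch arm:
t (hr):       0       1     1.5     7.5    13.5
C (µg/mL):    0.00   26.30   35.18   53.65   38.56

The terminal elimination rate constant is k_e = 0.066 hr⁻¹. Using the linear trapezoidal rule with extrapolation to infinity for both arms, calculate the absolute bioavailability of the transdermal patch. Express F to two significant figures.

Trapezoidal AUC_0→10.5 (IV):
  [0→6]: (113.01+76.06)/2 × 6 = 567.21
  [6→9]: (76.06+62.39)/2 × 3 = 207.675
  [9→9.5]: (62.39+60.37)/2 × 0.5 = 30.69
  [9.5→10.5]: (60.37+56.51)/2 × 1 = 58.44
  Sum = 864.015 µg/mL·hr
IV tail: 56.51/0.066 = 856.212; AUC_iv,0→∞ = 864.015 + 856.212 = 1720.227 µg/mL·hr
Trapezoidal AUC_0→13.5 (transdermal patch):
  [0→1]: (0.00+26.30)/2 × 1 = 13.15
  [1→1.5]: (26.30+35.18)/2 × 0.5 = 15.37
  [1.5→7.5]: (35.18+53.65)/2 × 6 = 266.49
  [7.5→13.5]: (53.65+38.56)/2 × 6 = 276.63
  Sum = 571.64 µg/mL·hr
transdermal patch tail: 38.56/0.066 = 584.242; AUC_ev,0→∞ = 571.64 + 584.242 = 1155.882 µg/mL·hr
F = (AUC_ev/D_ev)/(AUC_iv/D_iv) = (1155.882/500)/(1720.227/200) = 2.311764/8.601135 = 0.2688

F = 0.27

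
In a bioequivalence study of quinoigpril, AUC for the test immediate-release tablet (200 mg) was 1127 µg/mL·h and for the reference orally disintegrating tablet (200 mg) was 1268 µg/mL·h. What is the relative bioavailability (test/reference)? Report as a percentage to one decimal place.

F_rel = 88.9%

F_rel = (AUC_test/D_test) / (AUC_ref/D_ref)
      = (1127/200) / (1268/200)
      = 5.635 / 6.34 = 0.8888 = 88.88%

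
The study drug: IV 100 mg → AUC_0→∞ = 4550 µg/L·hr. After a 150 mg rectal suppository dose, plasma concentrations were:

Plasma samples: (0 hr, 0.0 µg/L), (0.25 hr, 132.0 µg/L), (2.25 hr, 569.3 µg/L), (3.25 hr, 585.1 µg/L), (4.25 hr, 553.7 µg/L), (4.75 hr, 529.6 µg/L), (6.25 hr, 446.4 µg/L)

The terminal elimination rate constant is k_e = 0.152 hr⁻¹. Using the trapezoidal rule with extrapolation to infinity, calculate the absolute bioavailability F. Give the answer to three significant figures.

F = 0.850

Trapezoidal AUC_0→6.25 (rectal suppository):
  [0→0.25]: (0.0+132.0)/2 × 0.25 = 16.5
  [0.25→2.25]: (132.0+569.3)/2 × 2 = 701.3
  [2.25→3.25]: (569.3+585.1)/2 × 1 = 577.2
  [3.25→4.25]: (585.1+553.7)/2 × 1 = 569.4
  [4.25→4.75]: (553.7+529.6)/2 × 0.5 = 270.825
  [4.75→6.25]: (529.6+446.4)/2 × 1.5 = 732.0
  Sum = 2867.225 µg/L·hr
Tail: C_last/k_e = 446.4/0.152 = 2936.842
AUC_0→∞ (rectal suppository) = 2867.225 + 2936.842 = 5804.067 µg/L·hr
F = (AUC_ev/D_ev)/(AUC_iv/D_iv) = (5804.067/150)/(4550/100) = 38.69378/45.5 = 0.8504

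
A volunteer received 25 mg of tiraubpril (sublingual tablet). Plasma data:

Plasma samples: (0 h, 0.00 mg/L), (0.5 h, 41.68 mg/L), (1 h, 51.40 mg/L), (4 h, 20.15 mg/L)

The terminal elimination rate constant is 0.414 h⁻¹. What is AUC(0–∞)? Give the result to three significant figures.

Trapezoidal AUC_0→4:
  [0→0.5]: (0.00+41.68)/2 × 0.5 = 10.42
  [0.5→1]: (41.68+51.40)/2 × 0.5 = 23.27
  [1→4]: (51.40+20.15)/2 × 3 = 107.325
  Sum = 141.015 mg/L·h
Extrapolated tail: C_last / k_e = 20.15 / 0.414 = 48.671
AUC_0→∞ = 141.015 + 48.671 = 189.686 mg/L·h

AUC = 190 mg/L·h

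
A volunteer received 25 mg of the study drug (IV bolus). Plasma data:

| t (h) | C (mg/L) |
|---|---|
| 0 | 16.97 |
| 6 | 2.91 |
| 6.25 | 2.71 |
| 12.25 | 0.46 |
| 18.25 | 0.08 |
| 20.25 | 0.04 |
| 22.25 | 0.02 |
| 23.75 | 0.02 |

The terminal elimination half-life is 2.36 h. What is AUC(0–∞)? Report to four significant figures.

AUC = 71.75 mg/L·h

Trapezoidal AUC_0→23.75:
  [0→6]: (16.97+2.91)/2 × 6 = 59.64
  [6→6.25]: (2.91+2.71)/2 × 0.25 = 0.7025
  [6.25→12.25]: (2.71+0.46)/2 × 6 = 9.51
  [12.25→18.25]: (0.46+0.08)/2 × 6 = 1.62
  [18.25→20.25]: (0.08+0.04)/2 × 2 = 0.12
  [20.25→22.25]: (0.04+0.02)/2 × 2 = 0.06
  [22.25→23.75]: (0.02+0.02)/2 × 1.5 = 0.03
  Sum = 71.6825 mg/L·h
k_e = ln2 / t½ = 0.693147 / 2.36 = 0.2937 h^-1
Extrapolated tail: C_last / k_e = 0.02 / 0.2937 = 0.068
AUC_0→∞ = 71.6825 + 0.068 = 71.7505 mg/L·h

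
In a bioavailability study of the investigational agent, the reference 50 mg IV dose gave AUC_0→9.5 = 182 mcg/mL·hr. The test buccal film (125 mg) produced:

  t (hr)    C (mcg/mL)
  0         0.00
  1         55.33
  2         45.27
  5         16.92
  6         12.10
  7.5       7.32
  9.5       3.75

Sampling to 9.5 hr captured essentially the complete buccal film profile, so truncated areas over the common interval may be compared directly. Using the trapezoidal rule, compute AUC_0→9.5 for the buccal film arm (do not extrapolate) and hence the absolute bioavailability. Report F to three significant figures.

F = 0.465

Trapezoidal AUC_0→9.5 (buccal film):
  [0→1]: (0.00+55.33)/2 × 1 = 27.665
  [1→2]: (55.33+45.27)/2 × 1 = 50.3
  [2→5]: (45.27+16.92)/2 × 3 = 93.285
  [5→6]: (16.92+12.10)/2 × 1 = 14.51
  [6→7.5]: (12.10+7.32)/2 × 1.5 = 14.565
  [7.5→9.5]: (7.32+3.75)/2 × 2 = 11.07
  Sum = 211.395 mcg/mL·hr
F = (AUC_ev/D_ev)/(AUC_iv/D_iv) = (211.395/125)/(182/50) = 1.69116/3.64 = 0.4646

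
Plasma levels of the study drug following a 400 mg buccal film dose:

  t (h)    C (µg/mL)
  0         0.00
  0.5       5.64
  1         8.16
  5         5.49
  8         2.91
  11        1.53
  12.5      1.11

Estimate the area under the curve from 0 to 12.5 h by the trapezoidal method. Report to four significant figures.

Trapezoidal AUC_0→12.5:
  [0→0.5]: (0.00+5.64)/2 × 0.5 = 1.41
  [0.5→1]: (5.64+8.16)/2 × 0.5 = 3.45
  [1→5]: (8.16+5.49)/2 × 4 = 27.3
  [5→8]: (5.49+2.91)/2 × 3 = 12.6
  [8→11]: (2.91+1.53)/2 × 3 = 6.66
  [11→12.5]: (1.53+1.11)/2 × 1.5 = 1.98
  Sum = 53.4 µg/mL·h

AUC = 53.40 µg/mL·h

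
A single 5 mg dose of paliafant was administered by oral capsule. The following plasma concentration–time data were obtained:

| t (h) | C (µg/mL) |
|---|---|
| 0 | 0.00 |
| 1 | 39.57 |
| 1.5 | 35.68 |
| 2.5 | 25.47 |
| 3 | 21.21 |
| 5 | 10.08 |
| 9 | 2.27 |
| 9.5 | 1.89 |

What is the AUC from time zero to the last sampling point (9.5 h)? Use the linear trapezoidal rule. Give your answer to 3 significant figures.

Trapezoidal AUC_0→9.5:
  [0→1]: (0.00+39.57)/2 × 1 = 19.785
  [1→1.5]: (39.57+35.68)/2 × 0.5 = 18.8125
  [1.5→2.5]: (35.68+25.47)/2 × 1 = 30.575
  [2.5→3]: (25.47+21.21)/2 × 0.5 = 11.67
  [3→5]: (21.21+10.08)/2 × 2 = 31.29
  [5→9]: (10.08+2.27)/2 × 4 = 24.7
  [9→9.5]: (2.27+1.89)/2 × 0.5 = 1.04
  Sum = 137.8725 µg/mL·h

AUC = 138 µg/mL·h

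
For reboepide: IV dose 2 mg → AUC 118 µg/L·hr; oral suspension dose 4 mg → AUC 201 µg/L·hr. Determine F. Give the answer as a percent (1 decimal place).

F = 85.2%

F = (AUC_ev / D_ev) / (AUC_iv / D_iv)
  = (201/4) / (118/2)
  = 50.25 / 59 = 0.8517
  = 85.17%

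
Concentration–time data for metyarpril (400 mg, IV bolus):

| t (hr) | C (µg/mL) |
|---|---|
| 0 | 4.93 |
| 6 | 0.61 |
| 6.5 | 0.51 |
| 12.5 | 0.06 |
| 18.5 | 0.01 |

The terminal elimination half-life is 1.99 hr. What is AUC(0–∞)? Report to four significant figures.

Trapezoidal AUC_0→18.5:
  [0→6]: (4.93+0.61)/2 × 6 = 16.62
  [6→6.5]: (0.61+0.51)/2 × 0.5 = 0.28
  [6.5→12.5]: (0.51+0.06)/2 × 6 = 1.71
  [12.5→18.5]: (0.06+0.01)/2 × 6 = 0.21
  Sum = 18.82 µg/mL·hr
k_e = ln2 / t½ = 0.693147 / 1.99 = 0.3483 hr^-1
Extrapolated tail: C_last / k_e = 0.01 / 0.3483 = 0.029
AUC_0→∞ = 18.82 + 0.029 = 18.849 µg/mL·hr

AUC = 18.85 µg/mL·hr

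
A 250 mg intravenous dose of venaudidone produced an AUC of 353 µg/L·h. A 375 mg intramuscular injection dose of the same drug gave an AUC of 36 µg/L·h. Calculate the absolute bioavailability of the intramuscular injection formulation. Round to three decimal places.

F = (AUC_ev / D_ev) / (AUC_iv / D_iv)
  = (36/375) / (353/250)
  = 0.096 / 1.412 = 0.0680

F = 0.068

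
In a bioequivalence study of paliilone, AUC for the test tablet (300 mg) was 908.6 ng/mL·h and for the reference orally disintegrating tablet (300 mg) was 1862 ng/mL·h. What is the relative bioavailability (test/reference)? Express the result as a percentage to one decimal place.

F_rel = 48.8%

F_rel = (AUC_test/D_test) / (AUC_ref/D_ref)
      = (908.6/300) / (1862/300)
      = 3.02867 / 6.20667 = 0.4880 = 48.80%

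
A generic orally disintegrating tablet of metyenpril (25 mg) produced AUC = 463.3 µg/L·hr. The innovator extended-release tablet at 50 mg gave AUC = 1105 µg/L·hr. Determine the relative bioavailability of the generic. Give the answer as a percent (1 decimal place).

F_rel = 83.9%

F_rel = (AUC_test/D_test) / (AUC_ref/D_ref)
      = (463.3/25) / (1105/50)
      = 18.532 / 22.1 = 0.8386 = 83.86%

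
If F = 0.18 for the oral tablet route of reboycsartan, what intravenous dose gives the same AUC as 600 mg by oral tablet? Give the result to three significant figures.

Systemic exposure from an extravascular dose = F × D_ev, so the equivalent IV dose is F × D_ev.
D_iv = F × D_ev = 0.18 × 600 = 108 mg

D_iv = 108 mg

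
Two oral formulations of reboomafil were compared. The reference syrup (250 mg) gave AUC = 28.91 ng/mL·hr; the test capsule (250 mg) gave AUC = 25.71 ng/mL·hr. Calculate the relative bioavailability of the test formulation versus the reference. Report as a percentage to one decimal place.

F_rel = (AUC_test/D_test) / (AUC_ref/D_ref)
      = (25.71/250) / (28.91/250)
      = 0.10284 / 0.11564 = 0.8893 = 88.93%

F_rel = 88.9%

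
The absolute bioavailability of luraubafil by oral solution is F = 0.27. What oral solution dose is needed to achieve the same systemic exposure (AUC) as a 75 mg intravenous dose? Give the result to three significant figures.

For equal systemic exposure: F × D_ev = D_iv
D_ev = D_iv / F = 75 / 0.27 = 277.778 mg

D_oral = 278 mg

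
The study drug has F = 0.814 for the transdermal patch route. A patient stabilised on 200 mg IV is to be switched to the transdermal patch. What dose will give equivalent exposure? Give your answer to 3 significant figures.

D_transdermal = 246 mg

For equal systemic exposure: F × D_ev = D_iv
D_ev = D_iv / F = 200 / 0.814 = 245.7 mg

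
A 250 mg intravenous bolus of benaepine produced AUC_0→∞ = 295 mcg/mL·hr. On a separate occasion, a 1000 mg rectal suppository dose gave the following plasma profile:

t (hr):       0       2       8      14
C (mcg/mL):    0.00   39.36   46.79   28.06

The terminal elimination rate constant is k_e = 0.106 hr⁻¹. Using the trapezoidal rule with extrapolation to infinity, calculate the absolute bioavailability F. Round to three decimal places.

F = 0.667

Trapezoidal AUC_0→14 (rectal suppository):
  [0→2]: (0.00+39.36)/2 × 2 = 39.36
  [2→8]: (39.36+46.79)/2 × 6 = 258.45
  [8→14]: (46.79+28.06)/2 × 6 = 224.55
  Sum = 522.36 mcg/mL·hr
Tail: C_last/k_e = 28.06/0.106 = 264.717
AUC_0→∞ (rectal suppository) = 522.36 + 264.717 = 787.077 mcg/mL·hr
F = (AUC_ev/D_ev)/(AUC_iv/D_iv) = (787.077/1000)/(295/250) = 0.787077/1.18 = 0.6670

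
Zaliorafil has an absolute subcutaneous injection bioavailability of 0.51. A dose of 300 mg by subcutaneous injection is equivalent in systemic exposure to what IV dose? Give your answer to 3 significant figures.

Systemic exposure from an extravascular dose = F × D_ev, so the equivalent IV dose is F × D_ev.
D_iv = F × D_ev = 0.51 × 300 = 153 mg

D_iv = 153 mg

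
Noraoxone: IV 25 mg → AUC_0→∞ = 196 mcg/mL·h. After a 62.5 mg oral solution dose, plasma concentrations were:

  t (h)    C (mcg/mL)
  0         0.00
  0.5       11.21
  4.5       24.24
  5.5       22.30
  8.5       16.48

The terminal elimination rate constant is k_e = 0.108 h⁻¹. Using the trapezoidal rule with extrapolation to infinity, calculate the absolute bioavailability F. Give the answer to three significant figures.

Trapezoidal AUC_0→8.5 (oral solution):
  [0→0.5]: (0.00+11.21)/2 × 0.5 = 2.8025
  [0.5→4.5]: (11.21+24.24)/2 × 4 = 70.9
  [4.5→5.5]: (24.24+22.30)/2 × 1 = 23.27
  [5.5→8.5]: (22.30+16.48)/2 × 3 = 58.17
  Sum = 155.1425 mcg/mL·h
Tail: C_last/k_e = 16.48/0.108 = 152.593
AUC_0→∞ (oral solution) = 155.1425 + 152.593 = 307.7355 mcg/mL·h
F = (AUC_ev/D_ev)/(AUC_iv/D_iv) = (307.7355/62.5)/(196/25) = 4.923768/7.84 = 0.6280

F = 0.628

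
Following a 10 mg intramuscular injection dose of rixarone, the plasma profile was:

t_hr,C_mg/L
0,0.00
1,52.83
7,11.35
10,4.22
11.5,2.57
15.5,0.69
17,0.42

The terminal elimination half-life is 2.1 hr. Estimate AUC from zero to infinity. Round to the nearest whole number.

AUC = 256 mg/L·hr

Trapezoidal AUC_0→17:
  [0→1]: (0.00+52.83)/2 × 1 = 26.415
  [1→7]: (52.83+11.35)/2 × 6 = 192.54
  [7→10]: (11.35+4.22)/2 × 3 = 23.355
  [10→11.5]: (4.22+2.57)/2 × 1.5 = 5.0925
  [11.5→15.5]: (2.57+0.69)/2 × 4 = 6.52
  [15.5→17]: (0.69+0.42)/2 × 1.5 = 0.8325
  Sum = 254.755 mg/L·hr
k_e = ln2 / t½ = 0.693147 / 2.1 = 0.3301 hr^-1
Extrapolated tail: C_last / k_e = 0.42 / 0.3301 = 1.272
AUC_0→∞ = 254.755 + 1.272 = 256.027 mg/L·hr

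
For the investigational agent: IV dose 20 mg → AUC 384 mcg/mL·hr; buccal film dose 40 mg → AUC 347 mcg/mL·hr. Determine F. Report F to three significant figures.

F = (AUC_ev / D_ev) / (AUC_iv / D_iv)
  = (347/40) / (384/20)
  = 8.675 / 19.2 = 0.4518

F = 0.452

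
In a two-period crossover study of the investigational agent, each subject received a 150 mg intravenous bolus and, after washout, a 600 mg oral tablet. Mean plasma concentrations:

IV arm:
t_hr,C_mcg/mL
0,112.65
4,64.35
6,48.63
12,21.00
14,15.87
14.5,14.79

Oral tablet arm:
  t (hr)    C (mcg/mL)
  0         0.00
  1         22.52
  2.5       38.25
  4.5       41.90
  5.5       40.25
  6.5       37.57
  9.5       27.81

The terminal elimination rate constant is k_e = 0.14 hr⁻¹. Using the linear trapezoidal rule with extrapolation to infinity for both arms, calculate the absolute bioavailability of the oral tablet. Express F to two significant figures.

F = 0.16

Trapezoidal AUC_0→14.5 (IV):
  [0→4]: (112.65+64.35)/2 × 4 = 354.0
  [4→6]: (64.35+48.63)/2 × 2 = 112.98
  [6→12]: (48.63+21.00)/2 × 6 = 208.89
  [12→14]: (21.00+15.87)/2 × 2 = 36.87
  [14→14.5]: (15.87+14.79)/2 × 0.5 = 7.665
  Sum = 720.405 mcg/mL·hr
IV tail: 14.79/0.14 = 105.643; AUC_iv,0→∞ = 720.405 + 105.643 = 826.048 mcg/mL·hr
Trapezoidal AUC_0→9.5 (oral tablet):
  [0→1]: (0.00+22.52)/2 × 1 = 11.26
  [1→2.5]: (22.52+38.25)/2 × 1.5 = 45.5775
  [2.5→4.5]: (38.25+41.90)/2 × 2 = 80.15
  [4.5→5.5]: (41.90+40.25)/2 × 1 = 41.075
  [5.5→6.5]: (40.25+37.57)/2 × 1 = 38.91
  [6.5→9.5]: (37.57+27.81)/2 × 3 = 98.07
  Sum = 315.0425 mcg/mL·hr
oral tablet tail: 27.81/0.14 = 198.643; AUC_ev,0→∞ = 315.0425 + 198.643 = 513.6855 mcg/mL·hr
F = (AUC_ev/D_ev)/(AUC_iv/D_iv) = (513.6855/600)/(826.048/150) = 0.8561425/5.50699 = 0.1555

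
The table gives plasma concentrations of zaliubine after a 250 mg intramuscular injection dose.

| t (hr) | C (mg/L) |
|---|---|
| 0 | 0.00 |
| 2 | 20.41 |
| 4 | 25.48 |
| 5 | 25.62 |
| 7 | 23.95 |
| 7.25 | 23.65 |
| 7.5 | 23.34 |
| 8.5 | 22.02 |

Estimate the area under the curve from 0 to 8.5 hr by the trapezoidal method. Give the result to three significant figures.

AUC = 176 mg/L·hr

Trapezoidal AUC_0→8.5:
  [0→2]: (0.00+20.41)/2 × 2 = 20.41
  [2→4]: (20.41+25.48)/2 × 2 = 45.89
  [4→5]: (25.48+25.62)/2 × 1 = 25.55
  [5→7]: (25.62+23.95)/2 × 2 = 49.57
  [7→7.25]: (23.95+23.65)/2 × 0.25 = 5.95
  [7.25→7.5]: (23.65+23.34)/2 × 0.25 = 5.87375
  [7.5→8.5]: (23.34+22.02)/2 × 1 = 22.68
  Sum = 175.92375 mg/L·hr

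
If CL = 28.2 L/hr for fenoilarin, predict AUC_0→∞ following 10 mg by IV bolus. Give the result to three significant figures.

AUC_0→∞ = Dose_iv / CL
        = 10 / 28.2 = 0.35461 mg/L·hr

AUC = 0.355 mg/L·hr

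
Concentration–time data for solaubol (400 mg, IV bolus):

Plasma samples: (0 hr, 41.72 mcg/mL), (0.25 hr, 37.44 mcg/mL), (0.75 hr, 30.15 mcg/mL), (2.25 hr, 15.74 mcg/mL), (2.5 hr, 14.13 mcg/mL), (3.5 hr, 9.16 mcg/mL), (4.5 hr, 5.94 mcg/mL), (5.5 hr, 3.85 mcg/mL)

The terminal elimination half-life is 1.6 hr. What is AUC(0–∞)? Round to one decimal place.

AUC = 97.9 mcg/mL·hr

Trapezoidal AUC_0→5.5:
  [0→0.25]: (41.72+37.44)/2 × 0.25 = 9.895
  [0.25→0.75]: (37.44+30.15)/2 × 0.5 = 16.8975
  [0.75→2.25]: (30.15+15.74)/2 × 1.5 = 34.4175
  [2.25→2.5]: (15.74+14.13)/2 × 0.25 = 3.73375
  [2.5→3.5]: (14.13+9.16)/2 × 1 = 11.645
  [3.5→4.5]: (9.16+5.94)/2 × 1 = 7.55
  [4.5→5.5]: (5.94+3.85)/2 × 1 = 4.895
  Sum = 89.03375 mcg/mL·hr
k_e = ln2 / t½ = 0.693147 / 1.6 = 0.4332 hr^-1
Extrapolated tail: C_last / k_e = 3.85 / 0.4332 = 8.887
AUC_0→∞ = 89.03375 + 8.887 = 97.92075 mcg/mL·hr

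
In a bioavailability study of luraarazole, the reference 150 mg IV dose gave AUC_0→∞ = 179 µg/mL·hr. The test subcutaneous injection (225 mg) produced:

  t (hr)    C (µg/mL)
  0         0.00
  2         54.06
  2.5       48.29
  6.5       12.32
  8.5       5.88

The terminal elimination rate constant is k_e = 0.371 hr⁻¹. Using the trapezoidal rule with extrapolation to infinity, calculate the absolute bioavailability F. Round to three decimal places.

Trapezoidal AUC_0→8.5 (subcutaneous injection):
  [0→2]: (0.00+54.06)/2 × 2 = 54.06
  [2→2.5]: (54.06+48.29)/2 × 0.5 = 25.5875
  [2.5→6.5]: (48.29+12.32)/2 × 4 = 121.22
  [6.5→8.5]: (12.32+5.88)/2 × 2 = 18.2
  Sum = 219.0675 µg/mL·hr
Tail: C_last/k_e = 5.88/0.371 = 15.849
AUC_0→∞ (subcutaneous injection) = 219.0675 + 15.849 = 234.9165 µg/mL·hr
F = (AUC_ev/D_ev)/(AUC_iv/D_iv) = (234.9165/225)/(179/150) = 1.04407/1.19333 = 0.8749

F = 0.875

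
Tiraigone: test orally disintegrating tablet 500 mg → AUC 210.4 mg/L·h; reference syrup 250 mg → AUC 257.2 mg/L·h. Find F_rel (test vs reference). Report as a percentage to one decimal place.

F_rel = 40.9%

F_rel = (AUC_test/D_test) / (AUC_ref/D_ref)
      = (210.4/500) / (257.2/250)
      = 0.4208 / 1.0288 = 0.4090 = 40.90%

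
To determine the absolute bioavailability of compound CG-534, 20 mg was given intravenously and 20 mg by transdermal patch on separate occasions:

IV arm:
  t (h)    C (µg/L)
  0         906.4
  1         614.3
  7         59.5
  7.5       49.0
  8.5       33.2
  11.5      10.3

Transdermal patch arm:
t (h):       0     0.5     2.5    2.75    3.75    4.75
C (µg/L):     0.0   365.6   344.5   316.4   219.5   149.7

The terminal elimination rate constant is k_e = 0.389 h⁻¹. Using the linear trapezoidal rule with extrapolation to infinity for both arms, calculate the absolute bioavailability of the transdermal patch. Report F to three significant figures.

Trapezoidal AUC_0→11.5 (IV):
  [0→1]: (906.4+614.3)/2 × 1 = 760.35
  [1→7]: (614.3+59.5)/2 × 6 = 2021.4
  [7→7.5]: (59.5+49.0)/2 × 0.5 = 27.125
  [7.5→8.5]: (49.0+33.2)/2 × 1 = 41.1
  [8.5→11.5]: (33.2+10.3)/2 × 3 = 65.25
  Sum = 2915.225 µg/L·h
IV tail: 10.3/0.389 = 26.478; AUC_iv,0→∞ = 2915.225 + 26.478 = 2941.703 µg/L·h
Trapezoidal AUC_0→4.75 (transdermal patch):
  [0→0.5]: (0.0+365.6)/2 × 0.5 = 91.4
  [0.5→2.5]: (365.6+344.5)/2 × 2 = 710.1
  [2.5→2.75]: (344.5+316.4)/2 × 0.25 = 82.6125
  [2.75→3.75]: (316.4+219.5)/2 × 1 = 267.95
  [3.75→4.75]: (219.5+149.7)/2 × 1 = 184.6
  Sum = 1336.6625 µg/L·h
transdermal patch tail: 149.7/0.389 = 384.833; AUC_ev,0→∞ = 1336.6625 + 384.833 = 1721.4955 µg/L·h
F = (AUC_ev/D_ev)/(AUC_iv/D_iv) = (1721.4955/20)/(2941.703/20) = 86.074775/147.08515 = 0.5852

F = 0.585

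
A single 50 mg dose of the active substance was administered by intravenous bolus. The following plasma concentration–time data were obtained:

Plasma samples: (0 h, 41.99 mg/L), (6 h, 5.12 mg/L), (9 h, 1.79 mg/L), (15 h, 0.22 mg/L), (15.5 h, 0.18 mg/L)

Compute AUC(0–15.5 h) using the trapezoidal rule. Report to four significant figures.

Trapezoidal AUC_0→15.5:
  [0→6]: (41.99+5.12)/2 × 6 = 141.33
  [6→9]: (5.12+1.79)/2 × 3 = 10.365
  [9→15]: (1.79+0.22)/2 × 6 = 6.03
  [15→15.5]: (0.22+0.18)/2 × 0.5 = 0.1
  Sum = 157.825 mg/L·h

AUC = 157.8 mg/L·h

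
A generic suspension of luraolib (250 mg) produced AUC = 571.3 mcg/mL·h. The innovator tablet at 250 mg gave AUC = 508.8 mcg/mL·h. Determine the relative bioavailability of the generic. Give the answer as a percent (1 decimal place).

F_rel = 112.3%

F_rel = (AUC_test/D_test) / (AUC_ref/D_ref)
      = (571.3/250) / (508.8/250)
      = 2.2852 / 2.0352 = 1.1228 = 112.28%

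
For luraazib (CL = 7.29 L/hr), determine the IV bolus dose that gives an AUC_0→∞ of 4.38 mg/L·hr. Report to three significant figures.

Dose = 31.9 mg

Dose_iv = CL × AUC_0→∞
     = 7.29 × 4.38 = 31.9302 mg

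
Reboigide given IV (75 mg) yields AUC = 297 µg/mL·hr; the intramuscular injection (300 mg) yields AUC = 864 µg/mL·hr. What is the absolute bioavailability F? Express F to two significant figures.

F = 0.73

F = (AUC_ev / D_ev) / (AUC_iv / D_iv)
  = (864/300) / (297/75)
  = 2.88 / 3.96 = 0.7273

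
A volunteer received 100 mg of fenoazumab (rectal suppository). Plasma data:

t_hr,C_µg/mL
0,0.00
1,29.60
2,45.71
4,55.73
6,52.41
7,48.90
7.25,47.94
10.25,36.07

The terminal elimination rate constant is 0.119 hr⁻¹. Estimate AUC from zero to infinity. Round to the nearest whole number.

AUC = 754 µg/mL·hr

Trapezoidal AUC_0→10.25:
  [0→1]: (0.00+29.60)/2 × 1 = 14.8
  [1→2]: (29.60+45.71)/2 × 1 = 37.655
  [2→4]: (45.71+55.73)/2 × 2 = 101.44
  [4→6]: (55.73+52.41)/2 × 2 = 108.14
  [6→7]: (52.41+48.90)/2 × 1 = 50.655
  [7→7.25]: (48.90+47.94)/2 × 0.25 = 12.105
  [7.25→10.25]: (47.94+36.07)/2 × 3 = 126.015
  Sum = 450.81 µg/mL·hr
Extrapolated tail: C_last / k_e = 36.07 / 0.119 = 303.109
AUC_0→∞ = 450.81 + 303.109 = 753.919 µg/mL·hr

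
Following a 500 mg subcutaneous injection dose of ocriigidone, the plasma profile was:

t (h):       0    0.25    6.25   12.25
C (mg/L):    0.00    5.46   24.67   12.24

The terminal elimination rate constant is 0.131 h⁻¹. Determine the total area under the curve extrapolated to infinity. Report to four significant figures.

Trapezoidal AUC_0→12.25:
  [0→0.25]: (0.00+5.46)/2 × 0.25 = 0.6825
  [0.25→6.25]: (5.46+24.67)/2 × 6 = 90.39
  [6.25→12.25]: (24.67+12.24)/2 × 6 = 110.73
  Sum = 201.8025 mg/L·h
Extrapolated tail: C_last / k_e = 12.24 / 0.131 = 93.435
AUC_0→∞ = 201.8025 + 93.435 = 295.2375 mg/L·h

AUC = 295.2 mg/L·h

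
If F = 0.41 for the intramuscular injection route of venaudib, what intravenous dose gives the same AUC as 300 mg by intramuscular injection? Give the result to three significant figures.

D_iv = 123 mg

Systemic exposure from an extravascular dose = F × D_ev, so the equivalent IV dose is F × D_ev.
D_iv = F × D_ev = 0.41 × 300 = 123 mg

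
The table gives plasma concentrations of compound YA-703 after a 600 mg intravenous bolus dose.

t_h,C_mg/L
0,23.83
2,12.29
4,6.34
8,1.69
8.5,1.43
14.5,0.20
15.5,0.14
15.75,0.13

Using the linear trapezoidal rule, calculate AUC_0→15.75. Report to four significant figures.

Trapezoidal AUC_0→15.75:
  [0→2]: (23.83+12.29)/2 × 2 = 36.12
  [2→4]: (12.29+6.34)/2 × 2 = 18.63
  [4→8]: (6.34+1.69)/2 × 4 = 16.06
  [8→8.5]: (1.69+1.43)/2 × 0.5 = 0.78
  [8.5→14.5]: (1.43+0.20)/2 × 6 = 4.89
  [14.5→15.5]: (0.20+0.14)/2 × 1 = 0.17
  [15.5→15.75]: (0.14+0.13)/2 × 0.25 = 0.03375
  Sum = 76.68375 mg/L·h

AUC = 76.68 mg/L·h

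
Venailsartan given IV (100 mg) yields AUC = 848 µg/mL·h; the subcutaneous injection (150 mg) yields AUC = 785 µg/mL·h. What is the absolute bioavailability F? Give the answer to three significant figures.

F = 0.617

F = (AUC_ev / D_ev) / (AUC_iv / D_iv)
  = (785/150) / (848/100)
  = 5.23333 / 8.48 = 0.6171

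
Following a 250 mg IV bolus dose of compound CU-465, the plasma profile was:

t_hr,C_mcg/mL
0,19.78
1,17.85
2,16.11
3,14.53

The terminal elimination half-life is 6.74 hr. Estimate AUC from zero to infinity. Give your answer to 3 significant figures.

AUC = 192 mcg/mL·hr

Trapezoidal AUC_0→3:
  [0→1]: (19.78+17.85)/2 × 1 = 18.815
  [1→2]: (17.85+16.11)/2 × 1 = 16.98
  [2→3]: (16.11+14.53)/2 × 1 = 15.32
  Sum = 51.115 mcg/mL·hr
k_e = ln2 / t½ = 0.693147 / 6.74 = 0.1028 hr^-1
Extrapolated tail: C_last / k_e = 14.53 / 0.1028 = 141.342
AUC_0→∞ = 51.115 + 141.342 = 192.457 mcg/mL·hr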